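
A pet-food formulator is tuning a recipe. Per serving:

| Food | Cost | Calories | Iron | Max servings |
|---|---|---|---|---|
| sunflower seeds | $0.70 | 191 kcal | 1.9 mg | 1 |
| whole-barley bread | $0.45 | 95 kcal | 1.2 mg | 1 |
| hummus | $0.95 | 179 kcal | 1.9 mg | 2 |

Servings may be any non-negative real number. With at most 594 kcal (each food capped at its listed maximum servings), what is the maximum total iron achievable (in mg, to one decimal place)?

Iron per kcal: whole-barley bread 0.01263, hummus 0.01061, sunflower seeds 0.009948.
Take 1 serving of whole-barley bread: uses 95 kcal, +1.2 mg iron (running total 1.2 mg).
Take 2 servings of hummus: uses 358 kcal, +3.8 mg iron (running total 5.0 mg).
Take 0.7382 servings of sunflower seeds: uses 141 kcal, +1.4 mg iron (running total 6.4 mg).
Greedy by best ratio exhausts the calories allowance optimally: 6.4 mg.

6.4 mg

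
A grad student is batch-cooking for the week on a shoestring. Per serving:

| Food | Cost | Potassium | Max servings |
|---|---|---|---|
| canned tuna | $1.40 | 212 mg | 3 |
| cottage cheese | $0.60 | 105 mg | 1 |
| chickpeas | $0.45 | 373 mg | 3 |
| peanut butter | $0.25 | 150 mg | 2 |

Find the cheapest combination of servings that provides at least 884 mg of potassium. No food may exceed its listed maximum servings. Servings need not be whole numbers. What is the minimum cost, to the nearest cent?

$1.07

Cost per mg of potassium: chickpeas $0.0012, peanut butter $0.0017, cottage cheese $0.0057, canned tuna $0.0066.
Take 2.37 servings of chickpeas: +884.0 mg potassium for $1.07 (total $1.07, still need 0.0 mg).
Greedy by cheapest-per-mg is optimal for a single linear constraint, so the minimum cost is $1.07.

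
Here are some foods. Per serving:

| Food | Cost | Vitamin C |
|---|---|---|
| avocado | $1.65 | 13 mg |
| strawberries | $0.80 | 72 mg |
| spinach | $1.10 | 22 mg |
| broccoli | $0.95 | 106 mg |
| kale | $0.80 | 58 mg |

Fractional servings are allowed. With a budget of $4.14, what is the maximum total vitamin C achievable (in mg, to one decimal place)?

Vitamin C per dollar: broccoli 111.6, strawberries 90, kale 72.5, spinach 20, avocado 7.879.
With no serving limits, spend the whole cost allowance on broccoli: $4.14 / $0.95 × 106 mg = 461.9 mg.

461.9 mg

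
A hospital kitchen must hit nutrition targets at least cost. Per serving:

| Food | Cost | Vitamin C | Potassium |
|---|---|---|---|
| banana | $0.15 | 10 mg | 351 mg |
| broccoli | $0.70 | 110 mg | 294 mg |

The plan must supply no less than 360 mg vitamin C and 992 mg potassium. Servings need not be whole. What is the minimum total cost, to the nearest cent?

$2.30

Compare the cost at each extreme point of the feasible region.
banana only: max(360/10, 992/351) = 36 servings → $5.40.
broccoli only: max(360/110, 992/294) = 3.374 servings → $2.36.
banana + broccoli with both tight: 0.09195 servings and 3.264 servings → $2.30.
So the least-cost plan costs $2.30.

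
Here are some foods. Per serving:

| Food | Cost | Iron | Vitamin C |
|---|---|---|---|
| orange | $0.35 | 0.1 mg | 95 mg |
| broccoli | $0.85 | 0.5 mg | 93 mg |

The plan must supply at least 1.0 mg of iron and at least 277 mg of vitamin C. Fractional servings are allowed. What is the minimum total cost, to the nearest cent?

orange only: max(1.0/0.1, 277/95) = 10 servings → $3.50.
broccoli only: max(1.0/0.5, 277/93) = 2.978 servings → $2.53.
orange + broccoli with both tight: 1.191 servings and 1.762 servings → $1.91.
Cheapest feasible corner: $1.91.

$1.91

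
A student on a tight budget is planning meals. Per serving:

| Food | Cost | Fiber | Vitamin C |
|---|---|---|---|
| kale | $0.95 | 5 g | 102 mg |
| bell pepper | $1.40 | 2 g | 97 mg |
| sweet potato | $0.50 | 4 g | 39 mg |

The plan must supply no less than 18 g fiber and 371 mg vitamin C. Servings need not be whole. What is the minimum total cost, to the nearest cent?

$3.46

The cheapest plan sits at a corner of the feasible region — with two constraints it uses at most two foods.
kale only: max(18/5, 371/102) = 3.637 servings → $3.46.
bell pepper only: max(18/2, 371/97) = 9 servings → $12.60.
sweet potato only: max(18/4, 371/39) = 9.513 servings → $4.76.
kale + bell pepper with both tight: 3.573 servings and 0.06762 servings → $3.49.
kale + sweet potato: the both-tight solution has a negative serving — not a feasible corner.
bell pepper + sweet potato with both tight: 2.523 servings and 3.239 servings → $5.15.
Cheapest feasible corner: $3.46.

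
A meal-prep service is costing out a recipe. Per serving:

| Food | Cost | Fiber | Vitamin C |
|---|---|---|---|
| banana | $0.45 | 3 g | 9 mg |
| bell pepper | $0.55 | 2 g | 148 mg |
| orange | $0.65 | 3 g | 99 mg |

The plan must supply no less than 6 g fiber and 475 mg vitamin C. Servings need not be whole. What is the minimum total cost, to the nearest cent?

Compare the cost at each extreme point of the feasible region.
banana only: max(6/3, 475/9) = 52.78 servings → $23.75.
bell pepper only: max(6/2, 475/148) = 3.209 servings → $1.77.
orange only: max(6/3, 475/99) = 4.798 servings → $3.12.
banana + bell pepper: intersection lies outside the first quadrant.
banana + orange with both targets exact would need a negative amount; discard.
bell pepper + orange: the both-tight solution has a negative serving — not a feasible corner.
So the least-cost plan costs $1.77.

$1.77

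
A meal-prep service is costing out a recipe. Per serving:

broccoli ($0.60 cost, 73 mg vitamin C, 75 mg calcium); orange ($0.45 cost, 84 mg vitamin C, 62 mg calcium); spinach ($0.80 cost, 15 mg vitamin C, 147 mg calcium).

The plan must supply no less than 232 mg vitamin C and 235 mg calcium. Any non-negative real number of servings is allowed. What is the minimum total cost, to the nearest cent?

$1.58

Two binding constraints pin down two serving amounts, so the optimal mix uses at most two foods. The candidates are each food alone (scaled to the tighter of vitamin C/calcium) and each pair with both constraints tight.
broccoli only: max(232/73, 235/75) = 3.178 servings → $1.91.
orange only: max(232/84, 235/62) = 3.79 servings → $1.71.
spinach only: max(232/15, 235/147) = 15.47 servings → $12.37.
broccoli + orange with both tight: 3.019 servings and 0.1381 servings → $1.87.
broccoli + spinach: the both-tight solution has a negative serving — not a feasible corner.
orange + spinach with both tight: 2.678 servings and 0.4691 servings → $1.58.
So the least-cost plan costs $1.58.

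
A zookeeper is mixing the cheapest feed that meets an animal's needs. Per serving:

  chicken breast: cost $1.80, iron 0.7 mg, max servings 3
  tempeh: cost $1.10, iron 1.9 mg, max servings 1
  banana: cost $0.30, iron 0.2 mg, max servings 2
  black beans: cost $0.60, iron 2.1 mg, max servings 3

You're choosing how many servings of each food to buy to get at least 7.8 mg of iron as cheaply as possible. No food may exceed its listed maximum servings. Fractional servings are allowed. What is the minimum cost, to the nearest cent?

Cost per mg of iron: black beans $0.2857, tempeh $0.5789, banana $1.5000, chicken breast $2.5714.
Take 3 servings of black beans: +6.3 mg iron for $1.80 (total $1.80, still need 1.5 mg).
Take 0.7895 servings of tempeh: +1.5 mg iron for $0.87 (total $2.67, still need 0.0 mg).
Greedy by cheapest-per-mg is optimal for a single linear constraint, so the minimum cost is $2.67.

$2.67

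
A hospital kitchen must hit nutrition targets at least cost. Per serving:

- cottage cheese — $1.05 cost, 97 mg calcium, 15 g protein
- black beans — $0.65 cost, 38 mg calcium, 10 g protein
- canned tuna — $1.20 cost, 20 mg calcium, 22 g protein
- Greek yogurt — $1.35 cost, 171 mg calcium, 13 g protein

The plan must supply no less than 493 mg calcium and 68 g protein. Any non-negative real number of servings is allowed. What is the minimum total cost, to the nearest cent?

$5.03

With two linear requirements the optimum uses one or two foods; enumerate the corners.
cottage cheese only: max(493/97, 68/15) = 5.082 servings → $5.34.
black beans only: max(493/38, 68/10) = 12.97 servings → $8.43.
canned tuna only: max(493/20, 68/22) = 24.65 servings → $29.58.
Greek yogurt only: max(493/171, 68/13) = 5.231 servings → $7.06.
cottage cheese + black beans with both targets exact would need a negative amount; discard.
cottage cheese + canned tuna with both targets exact would need a negative amount; discard.
cottage cheese + Greek yogurt with both tight: 4.002 servings and 0.6127 servings → $5.03.
black beans + canned tuna with both targets exact would need a negative amount; discard.
black beans + Greek yogurt with both tight: 4.292 servings and 1.929 servings → $5.39.
canned tuna + Greek yogurt with both tight: 1.49 servings and 2.709 servings → $5.45.
So the least-cost plan costs $5.03.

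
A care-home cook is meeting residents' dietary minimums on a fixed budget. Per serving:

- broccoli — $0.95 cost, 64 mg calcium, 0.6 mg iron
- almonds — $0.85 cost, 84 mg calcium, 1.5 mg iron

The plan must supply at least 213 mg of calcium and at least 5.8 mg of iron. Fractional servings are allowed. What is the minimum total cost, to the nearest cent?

Compare the cost at each extreme point of the feasible region.
broccoli only: max(213/64, 5.8/0.6) = 9.667 servings → $9.18.
almonds only: max(213/84, 5.8/1.5) = 3.867 servings → $3.29.
broccoli + almonds: the both-tight solution has a negative serving — not a feasible corner.
Cheapest feasible corner: $3.29.

$3.29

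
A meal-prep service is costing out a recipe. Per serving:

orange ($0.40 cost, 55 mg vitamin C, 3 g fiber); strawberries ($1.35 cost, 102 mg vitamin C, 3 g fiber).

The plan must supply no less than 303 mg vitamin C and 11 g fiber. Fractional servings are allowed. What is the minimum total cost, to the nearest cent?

$2.20

This is a tiny linear program; its minimum lies at a vertex of the feasible set. List the vertices and price them.
orange only: max(303/55, 11/3) = 5.509 servings → $2.20.
strawberries only: max(303/102, 11/3) = 3.667 servings → $4.95.
orange + strawberries with both tight: 1.511 servings and 2.156 servings → $3.51.
Cheapest feasible corner: $2.20.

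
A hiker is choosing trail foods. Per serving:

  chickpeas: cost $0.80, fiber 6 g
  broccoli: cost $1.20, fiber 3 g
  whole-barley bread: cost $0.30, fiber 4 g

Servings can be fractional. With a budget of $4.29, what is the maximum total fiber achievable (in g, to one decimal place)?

Fiber per dollar: whole-barley bread 13.33, chickpeas 7.5, broccoli 2.5.
With no serving limits, spend the whole cost allowance on whole-barley bread: $4.29 / $0.30 × 4 g = 57.2 g.

57.2 g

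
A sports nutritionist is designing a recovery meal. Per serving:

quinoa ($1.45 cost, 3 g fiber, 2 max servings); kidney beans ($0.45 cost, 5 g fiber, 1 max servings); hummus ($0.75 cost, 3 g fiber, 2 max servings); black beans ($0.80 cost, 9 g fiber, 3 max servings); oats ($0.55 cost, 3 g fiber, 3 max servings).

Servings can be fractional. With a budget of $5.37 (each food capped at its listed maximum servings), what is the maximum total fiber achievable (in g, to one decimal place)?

44.5 g

Fiber per dollar: black beans 11.25, kidney beans 11.11, oats 5.455, hummus 4, quinoa 2.069.
Take 3 servings of black beans: spends $2.40, +27.0 g fiber (running total 27.0 g).
Take 1 serving of kidney beans: spends $0.45, +5.0 g fiber (running total 32.0 g).
Take 3 servings of oats: spends $1.65, +9.0 g fiber (running total 41.0 g).
Take 1.16 servings of hummus: spends $0.87, +3.5 g fiber (running total 44.5 g).
Filling greedily by fiber-per-dollar is optimal for one linear limit, giving 44.5 g.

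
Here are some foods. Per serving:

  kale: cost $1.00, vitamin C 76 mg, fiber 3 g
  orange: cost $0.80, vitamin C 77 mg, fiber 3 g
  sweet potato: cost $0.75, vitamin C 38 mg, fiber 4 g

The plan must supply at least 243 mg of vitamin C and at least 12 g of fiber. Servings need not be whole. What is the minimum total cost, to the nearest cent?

For a min-cost LP with two ≥-constraints, a basic feasible solution has at most two positive variables.
kale only: max(243/76, 12/3) = 4 servings → $4.00.
orange only: max(243/77, 12/3) = 4 servings → $3.20.
sweet potato only: max(243/38, 12/4) = 6.395 servings → $4.80.
kale + orange: the both-tight solution has a negative serving — not a feasible corner.
kale + sweet potato with both tight: 2.716 servings and 0.9632 servings → $3.44.
orange + sweet potato with both tight: 2.66 servings and 1.005 servings → $2.88.
Cheapest feasible corner: $2.88.

$2.88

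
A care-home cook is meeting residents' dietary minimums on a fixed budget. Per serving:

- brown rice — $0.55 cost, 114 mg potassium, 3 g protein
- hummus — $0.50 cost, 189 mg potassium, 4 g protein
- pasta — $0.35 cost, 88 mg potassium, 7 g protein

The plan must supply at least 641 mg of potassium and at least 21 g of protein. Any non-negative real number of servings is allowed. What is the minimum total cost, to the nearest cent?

At the optimum either one food covers both requirements or two foods hit both targets exactly; no other combination can be cheaper.
brown rice only: max(641/114, 21/3) = 7 servings → $3.85.
hummus only: max(641/189, 21/4) = 5.25 servings → $2.62.
pasta only: max(641/88, 21/7) = 7.284 servings → $2.55.
brown rice + hummus: intersection lies outside the first quadrant.
brown rice + pasta with both tight: 4.942 servings and 0.882 servings → $3.03.
hummus + pasta with both tight: 2.718 servings and 1.447 servings → $1.87.
Cheapest feasible corner: $1.87.

$1.87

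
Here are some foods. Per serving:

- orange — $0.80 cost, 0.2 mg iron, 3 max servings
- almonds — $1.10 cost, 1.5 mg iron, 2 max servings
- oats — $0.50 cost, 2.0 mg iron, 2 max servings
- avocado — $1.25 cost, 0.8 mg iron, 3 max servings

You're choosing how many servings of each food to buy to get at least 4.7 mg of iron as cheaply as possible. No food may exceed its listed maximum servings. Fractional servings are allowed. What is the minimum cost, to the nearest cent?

Cost per mg of iron: oats $0.2500, almonds $0.7333, avocado $1.5625, orange $4.0000.
Take 2 servings of oats: +4.0 mg iron for $1.00 (total $1.00, still need 0.7 mg).
Take 0.4667 servings of almonds: +0.7 mg iron for $0.51 (total $1.51, still need 0.0 mg).
Filling from the cheapest source first is optimal under one linear minimum: $1.51.

$1.51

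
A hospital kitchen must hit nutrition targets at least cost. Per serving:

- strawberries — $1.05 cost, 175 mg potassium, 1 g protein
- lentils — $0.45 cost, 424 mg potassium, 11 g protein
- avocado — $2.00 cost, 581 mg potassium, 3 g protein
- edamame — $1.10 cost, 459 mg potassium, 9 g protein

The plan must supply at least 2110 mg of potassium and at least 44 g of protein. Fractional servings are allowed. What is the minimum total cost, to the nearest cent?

Minimising a linear cost over {potassium ≥ 2110, protein ≥ 44, servings ≥ 0} — the optimum is at a vertex, using one or two foods.
strawberries only: max(2110/175, 44/1) = 44 servings → $46.20.
lentils only: max(2110/424, 44/11) = 4.976 servings → $2.24.
avocado only: max(2110/581, 44/3) = 14.67 servings → $29.33.
edamame only: max(2110/459, 44/9) = 4.889 servings → $5.38.
strawberries + lentils with both tight: 3.034 servings and 3.724 servings → $4.86.
strawberries + avocado: intersection lies outside the first quadrant.
strawberries + edamame with both targets exact would need a negative amount; discard.
lentils + avocado with both tight: 3.757 servings and 0.8896 servings → $3.47.
lentils + edamame with both tight: 0.9781 servings and 3.693 servings → $4.50.
avocado + edamame: intersection lies outside the first quadrant.
So the least-cost plan costs $2.24.

$2.24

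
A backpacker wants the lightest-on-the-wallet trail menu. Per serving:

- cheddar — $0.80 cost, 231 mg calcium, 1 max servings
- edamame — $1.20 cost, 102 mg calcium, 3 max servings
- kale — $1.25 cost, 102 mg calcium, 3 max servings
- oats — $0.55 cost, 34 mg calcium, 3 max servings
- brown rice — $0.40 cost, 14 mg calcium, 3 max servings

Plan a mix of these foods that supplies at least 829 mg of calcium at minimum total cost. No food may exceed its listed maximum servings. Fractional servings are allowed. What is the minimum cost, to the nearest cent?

Cost per mg of calcium: cheddar $0.0035, edamame $0.0118, kale $0.0123, oats $0.0162, brown rice $0.0286.
Take 1 serving of cheddar: +231.0 mg calcium for $0.80 (total $0.80, still need 598.0 mg).
Take 3 servings of edamame: +306.0 mg calcium for $3.60 (total $4.40, still need 292.0 mg).
Take 2.863 servings of kale: +292.0 mg calcium for $3.58 (total $7.98, still need 0.0 mg).
Filling from the cheapest source first is optimal under one linear minimum: $7.98.

$7.98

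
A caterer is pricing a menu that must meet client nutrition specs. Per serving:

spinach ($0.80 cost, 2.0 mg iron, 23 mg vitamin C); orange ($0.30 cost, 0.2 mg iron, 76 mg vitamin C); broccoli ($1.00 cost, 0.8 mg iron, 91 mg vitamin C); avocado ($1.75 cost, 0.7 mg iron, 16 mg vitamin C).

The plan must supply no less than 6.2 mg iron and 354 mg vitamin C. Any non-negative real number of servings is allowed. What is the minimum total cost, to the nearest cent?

$3.32

Two binding constraints pin down two serving amounts, so the optimal mix uses at most two foods. The candidates are each food alone (scaled to the tighter of iron/vitamin C) and each pair with both constraints tight.
spinach only: max(6.2/2.0, 354/23) = 15.39 servings → $12.31.
orange only: max(6.2/0.2, 354/76) = 31 servings → $9.30.
broccoli only: max(6.2/0.8, 354/91) = 7.75 servings → $7.75.
avocado only: max(6.2/0.7, 354/16) = 22.12 servings → $38.72.
spinach + orange with both tight: 2.716 servings and 3.836 servings → $3.32.
spinach + broccoli with both tight: 1.718 servings and 3.456 servings → $4.83.
spinach + avocado: intersection lies outside the first quadrant.
orange + broccoli with both targets exact would need a negative amount; discard.
orange + avocado with both tight: 2.972 servings and 8.008 servings → $14.91.
broccoli + avocado with both tight: 2.919 servings and 5.521 servings → $12.58.
Cheapest feasible corner: $3.32.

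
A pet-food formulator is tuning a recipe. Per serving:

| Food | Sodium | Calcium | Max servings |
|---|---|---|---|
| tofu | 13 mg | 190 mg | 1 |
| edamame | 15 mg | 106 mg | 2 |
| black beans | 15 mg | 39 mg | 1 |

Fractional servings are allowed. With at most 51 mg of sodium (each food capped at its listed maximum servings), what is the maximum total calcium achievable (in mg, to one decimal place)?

Calcium per mg sodium: tofu 14.62, edamame 7.067, black beans 2.6.
Take 1 serving of tofu: uses 13 mg sodium, +190.0 mg calcium (running total 190.0 mg).
Take 2 servings of edamame: uses 30 mg sodium, +212.0 mg calcium (running total 402.0 mg).
Take 0.5333 servings of black beans: uses 8 mg sodium, +20.8 mg calcium (running total 422.8 mg).
Greedy by best ratio exhausts the sodium allowance optimally: 422.8 mg.

422.8 mg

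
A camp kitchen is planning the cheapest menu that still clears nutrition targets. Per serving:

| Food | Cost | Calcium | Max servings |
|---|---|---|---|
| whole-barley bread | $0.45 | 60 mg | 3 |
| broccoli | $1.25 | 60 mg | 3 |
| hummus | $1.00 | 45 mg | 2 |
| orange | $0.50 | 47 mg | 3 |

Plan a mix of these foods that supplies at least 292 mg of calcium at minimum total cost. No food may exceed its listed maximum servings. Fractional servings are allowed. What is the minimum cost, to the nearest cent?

$2.54

Cost per mg of calcium: whole-barley bread $0.0075, orange $0.0106, broccoli $0.0208, hummus $0.0222.
Take 3 servings of whole-barley bread: +180.0 mg calcium for $1.35 (total $1.35, still need 112.0 mg).
Take 2.383 servings of orange: +112.0 mg calcium for $1.19 (total $2.54, still need 0.0 mg).
Filling from the cheapest source first is optimal under one linear minimum: $2.54.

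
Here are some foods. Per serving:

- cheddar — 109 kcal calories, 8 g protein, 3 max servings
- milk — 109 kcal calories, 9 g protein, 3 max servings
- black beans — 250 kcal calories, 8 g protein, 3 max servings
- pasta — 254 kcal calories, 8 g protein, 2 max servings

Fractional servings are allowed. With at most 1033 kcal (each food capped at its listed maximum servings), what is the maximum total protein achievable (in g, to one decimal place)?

Protein per kcal: milk 0.08257, cheddar 0.07339, black beans 0.032, pasta 0.0315.
Take 3 servings of milk: uses 327 kcal, +27.0 g protein (running total 27.0 g).
Take 3 servings of cheddar: uses 327 kcal, +24.0 g protein (running total 51.0 g).
Take 1.516 servings of black beans: uses 379 kcal, +12.1 g protein (running total 63.1 g).
Filling greedily by protein-per-kcal is optimal for one linear limit, giving 63.1 g.

63.1 g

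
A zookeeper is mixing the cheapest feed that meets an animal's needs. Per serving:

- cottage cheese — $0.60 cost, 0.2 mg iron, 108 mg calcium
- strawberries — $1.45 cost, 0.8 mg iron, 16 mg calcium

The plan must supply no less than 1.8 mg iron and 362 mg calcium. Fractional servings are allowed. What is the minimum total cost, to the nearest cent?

cottage cheese only: max(1.8/0.2, 362/108) = 9 servings → $5.40.
strawberries only: max(1.8/0.8, 362/16) = 22.62 servings → $32.81.
cottage cheese + strawberries with both tight: 3.135 servings and 1.466 servings → $4.01.
Cheapest feasible corner: $4.01.

$4.01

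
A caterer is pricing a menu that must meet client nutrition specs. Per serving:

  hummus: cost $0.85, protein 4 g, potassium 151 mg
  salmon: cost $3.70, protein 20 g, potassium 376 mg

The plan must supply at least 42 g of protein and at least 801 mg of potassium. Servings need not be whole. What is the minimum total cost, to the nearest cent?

$7.79

For a min-cost LP with two ≥-constraints, a basic feasible solution has at most two positive variables.
hummus only: max(42/4, 801/151) = 10.5 servings → $8.93.
salmon only: max(42/20, 801/376) = 2.13 servings → $7.88.
hummus + salmon with both tight: 0.1504 servings and 2.07 servings → $7.79.
Cheapest feasible corner: $7.79.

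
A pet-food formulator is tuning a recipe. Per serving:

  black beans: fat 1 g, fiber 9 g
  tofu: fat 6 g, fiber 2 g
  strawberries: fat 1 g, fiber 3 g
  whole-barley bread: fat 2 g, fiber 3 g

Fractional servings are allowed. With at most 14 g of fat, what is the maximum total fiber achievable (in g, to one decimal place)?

Fiber per g fat: black beans 9, strawberries 3, whole-barley bread 1.5, tofu 0.3333.
With no serving limits, spend the whole fat allowance on black beans: 14 g / 1 g × 9 g = 126.0 g.

126.0 g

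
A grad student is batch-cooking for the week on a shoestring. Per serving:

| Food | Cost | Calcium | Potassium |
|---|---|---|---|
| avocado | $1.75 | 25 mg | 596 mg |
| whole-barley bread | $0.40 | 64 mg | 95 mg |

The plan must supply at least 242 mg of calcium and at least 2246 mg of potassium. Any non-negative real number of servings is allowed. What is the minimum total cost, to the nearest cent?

Check every corner: each single food scaled to meet both minima, and each pair solved so both constraints bind.
avocado only: max(242/25, 2246/596) = 9.68 servings → $16.94.
whole-barley bread only: max(242/64, 2246/95) = 23.64 servings → $9.46.
avocado + whole-barley bread with both tight: 3.376 servings and 2.463 servings → $6.89.
Cheapest feasible corner: $6.89.

$6.89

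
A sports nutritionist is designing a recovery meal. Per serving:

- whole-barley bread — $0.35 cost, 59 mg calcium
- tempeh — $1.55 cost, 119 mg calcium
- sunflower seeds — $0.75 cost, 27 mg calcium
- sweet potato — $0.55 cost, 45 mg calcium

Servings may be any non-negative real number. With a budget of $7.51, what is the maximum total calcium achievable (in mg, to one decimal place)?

Calcium per dollar: whole-barley bread 168.6, sweet potato 81.82, tempeh 76.77, sunflower seeds 36.
With no serving limits, spend the whole cost allowance on whole-barley bread: $7.51 / $0.35 × 59 mg = 1266.0 mg.

1266.0 mg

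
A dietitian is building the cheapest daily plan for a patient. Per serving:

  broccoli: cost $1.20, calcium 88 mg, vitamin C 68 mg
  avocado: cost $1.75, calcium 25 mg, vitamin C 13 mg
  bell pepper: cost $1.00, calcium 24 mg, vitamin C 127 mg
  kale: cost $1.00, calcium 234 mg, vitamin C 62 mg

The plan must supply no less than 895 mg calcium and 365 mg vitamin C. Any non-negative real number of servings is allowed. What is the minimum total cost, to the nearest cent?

broccoli only: max(895/88, 365/68) = 10.17 servings → $12.20.
avocado only: max(895/25, 365/13) = 35.8 servings → $62.65.
bell pepper only: max(895/24, 365/127) = 37.29 servings → $37.29.
kale only: max(895/234, 365/62) = 5.887 servings → $5.89.
broccoli + avocado: intersection lies outside the first quadrant.
broccoli + bell pepper with both targets exact would need a negative amount; discard.
broccoli + kale with both tight: 2.862 servings and 2.749 servings → $6.18.
avocado + bell pepper: intersection lies outside the first quadrant.
avocado + kale with both tight: 20.05 servings and 1.682 servings → $36.78.
bell pepper + kale with both tight: 1.06 servings and 3.716 servings → $4.78.
The minimum over all feasible corners is $4.78.

$4.78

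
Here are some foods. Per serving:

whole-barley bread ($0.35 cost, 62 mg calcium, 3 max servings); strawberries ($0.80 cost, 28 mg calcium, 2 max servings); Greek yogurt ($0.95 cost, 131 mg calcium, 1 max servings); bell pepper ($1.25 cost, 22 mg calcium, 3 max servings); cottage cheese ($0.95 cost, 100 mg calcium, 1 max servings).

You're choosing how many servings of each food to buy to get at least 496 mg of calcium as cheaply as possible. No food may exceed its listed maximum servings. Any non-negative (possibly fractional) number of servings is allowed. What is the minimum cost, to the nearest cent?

Cost per mg of calcium: whole-barley bread $0.0056, Greek yogurt $0.0073, cottage cheese $0.0095, strawberries $0.0286, bell pepper $0.0568.
Take 3 servings of whole-barley bread: +186.0 mg calcium for $1.05 (total $1.05, still need 310.0 mg).
Take 1 serving of Greek yogurt: +131.0 mg calcium for $0.95 (total $2.00, still need 179.0 mg).
Take 1 serving of cottage cheese: +100.0 mg calcium for $0.95 (total $2.95, still need 79.0 mg).
Take 2 servings of strawberries: +56.0 mg calcium for $1.60 (total $4.55, still need 23.0 mg).
Take 1.045 servings of bell pepper: +23.0 mg calcium for $1.31 (total $5.86, still need 0.0 mg).
Filling from the cheapest source first is optimal under one linear minimum: $5.86.

$5.86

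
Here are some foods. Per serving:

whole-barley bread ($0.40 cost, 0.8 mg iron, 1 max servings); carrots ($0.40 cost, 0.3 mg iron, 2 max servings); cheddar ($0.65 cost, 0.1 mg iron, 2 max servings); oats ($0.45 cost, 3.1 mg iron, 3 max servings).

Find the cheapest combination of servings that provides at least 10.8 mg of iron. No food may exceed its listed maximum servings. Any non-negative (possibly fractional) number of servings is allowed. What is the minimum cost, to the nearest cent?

Cost per mg of iron: oats $0.1452, whole-barley bread $0.5000, carrots $1.3333, cheddar $6.5000.
Take 3 servings of oats: +9.3 mg iron for $1.35 (total $1.35, still need 1.5 mg).
Take 1 serving of whole-barley bread: +0.8 mg iron for $0.40 (total $1.75, still need 0.7 mg).
Take 2 servings of carrots: +0.6 mg iron for $0.80 (total $2.55, still need 0.1 mg).
Take 1 serving of cheddar: +0.1 mg iron for $0.65 (total $3.20, still need 0.0 mg).
Greedy by cheapest-per-mg is optimal for a single linear constraint, so the minimum cost is $3.20.

$3.20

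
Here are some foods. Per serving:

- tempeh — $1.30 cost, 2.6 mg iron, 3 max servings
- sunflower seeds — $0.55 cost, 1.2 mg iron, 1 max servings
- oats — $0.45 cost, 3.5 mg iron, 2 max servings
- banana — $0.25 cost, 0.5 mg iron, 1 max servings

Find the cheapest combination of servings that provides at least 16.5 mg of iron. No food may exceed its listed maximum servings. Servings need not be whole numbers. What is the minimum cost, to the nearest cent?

Cost per mg of iron: oats $0.1286, sunflower seeds $0.4583, tempeh $0.5000, banana $0.5000.
Take 2 servings of oats: +7.0 mg iron for $0.90 (total $0.90, still need 9.5 mg).
Take 1 serving of sunflower seeds: +1.2 mg iron for $0.55 (total $1.45, still need 8.3 mg).
Take 3 servings of tempeh: +7.8 mg iron for $3.90 (total $5.35, still need 0.5 mg).
Take 1 serving of banana: +0.5 mg iron for $0.25 (total $5.60, still need 0.0 mg).
Greedy by cheapest-per-mg is optimal for a single linear constraint, so the minimum cost is $5.60.

$5.60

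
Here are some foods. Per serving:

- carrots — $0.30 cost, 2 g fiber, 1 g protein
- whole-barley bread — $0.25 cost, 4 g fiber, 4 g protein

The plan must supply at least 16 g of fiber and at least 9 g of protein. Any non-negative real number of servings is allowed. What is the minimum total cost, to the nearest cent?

Minimising a linear cost over {fiber ≥ 16, protein ≥ 9, servings ≥ 0} — the optimum is at a vertex, using one or two foods.
carrots only: max(16/2, 9/1) = 9 servings → $2.70.
whole-barley bread only: max(16/4, 9/4) = 4 servings → $1.00.
carrots + whole-barley bread with both tight: 7 servings and 0.5 servings → $2.23.
The minimum over all feasible corners is $1.00.

$1.00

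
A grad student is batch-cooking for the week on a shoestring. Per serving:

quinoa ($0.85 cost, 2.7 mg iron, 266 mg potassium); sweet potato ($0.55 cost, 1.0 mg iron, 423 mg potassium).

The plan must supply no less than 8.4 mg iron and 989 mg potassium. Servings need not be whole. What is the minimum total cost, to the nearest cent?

$2.76

Check every corner: each single food scaled to meet both minima, and each pair solved so both constraints bind.
quinoa only: max(8.4/2.7, 989/266) = 3.718 servings → $3.16.
sweet potato only: max(8.4/1.0, 989/423) = 8.4 servings → $4.62.
quinoa + sweet potato with both tight: 2.927 servings and 0.4975 servings → $2.76.
Cheapest feasible corner: $2.76.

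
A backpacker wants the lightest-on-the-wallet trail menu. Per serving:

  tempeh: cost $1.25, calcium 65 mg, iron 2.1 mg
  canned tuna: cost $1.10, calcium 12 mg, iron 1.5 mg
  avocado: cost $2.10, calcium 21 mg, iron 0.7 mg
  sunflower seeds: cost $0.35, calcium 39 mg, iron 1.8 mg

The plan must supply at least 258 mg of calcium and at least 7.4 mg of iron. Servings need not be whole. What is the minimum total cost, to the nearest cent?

An LP optimum is at a vertex; with two nutrient constraints at most two foods are used. Check each candidate.
tempeh only: max(258/65, 7.4/2.1) = 3.969 servings → $4.96.
canned tuna only: max(258/12, 7.4/1.5) = 21.5 servings → $23.65.
avocado only: max(258/21, 7.4/0.7) = 12.29 servings → $25.80.
sunflower seeds only: max(258/39, 7.4/1.8) = 6.615 servings → $2.32.
tempeh + canned tuna with both targets exact would need a negative amount; discard.
tempeh + avocado with both targets exact would need a negative amount; discard.
tempeh + sunflower seeds with both targets exact would need a negative amount; discard.
canned tuna + avocado: the both-tight solution has a negative serving — not a feasible corner.
canned tuna + sunflower seeds with both targets exact would need a negative amount; discard.
avocado + sunflower seeds: the both-tight solution has a negative serving — not a feasible corner.
Cheapest feasible corner: $2.32.

$2.32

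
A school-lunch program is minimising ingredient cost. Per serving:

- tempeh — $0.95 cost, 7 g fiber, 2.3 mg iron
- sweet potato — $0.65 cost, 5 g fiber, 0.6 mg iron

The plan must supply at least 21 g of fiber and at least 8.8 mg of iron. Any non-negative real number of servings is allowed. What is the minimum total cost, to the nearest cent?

$3.63

This is a tiny linear program; its minimum lies at a vertex of the feasible set. List the vertices and price them.
tempeh only: max(21/7, 8.8/2.3) = 3.826 servings → $3.63.
sweet potato only: max(21/5, 8.8/0.6) = 14.67 servings → $9.53.
tempeh + sweet potato with both targets exact would need a negative amount; discard.
So the least-cost plan costs $3.63.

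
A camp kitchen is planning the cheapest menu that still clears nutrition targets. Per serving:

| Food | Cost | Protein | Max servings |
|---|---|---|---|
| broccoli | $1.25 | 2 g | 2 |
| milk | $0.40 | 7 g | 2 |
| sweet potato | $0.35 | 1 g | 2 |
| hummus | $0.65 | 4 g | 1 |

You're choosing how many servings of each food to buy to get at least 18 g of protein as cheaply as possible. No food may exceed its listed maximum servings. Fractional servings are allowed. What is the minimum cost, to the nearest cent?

Cost per g of protein: milk $0.0571, hummus $0.1625, sweet potato $0.3500, broccoli $0.6250.
Take 2 servings of milk: +14.0 g protein for $0.80 (total $0.80, still need 4.0 g).
Take 1 serving of hummus: +4.0 g protein for $0.65 (total $1.45, still need 0.0 g).
Greedy by cheapest-per-g is optimal for a single linear constraint, so the minimum cost is $1.45.

$1.45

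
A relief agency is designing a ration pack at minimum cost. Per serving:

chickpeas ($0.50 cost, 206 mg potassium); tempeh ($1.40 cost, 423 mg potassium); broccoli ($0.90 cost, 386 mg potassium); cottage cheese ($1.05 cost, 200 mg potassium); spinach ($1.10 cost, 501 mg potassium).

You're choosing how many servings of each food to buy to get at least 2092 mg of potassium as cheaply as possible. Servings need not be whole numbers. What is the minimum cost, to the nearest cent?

Cost per mg of potassium: spinach $0.0022, broccoli $0.0023, chickpeas $0.0024, tempeh $0.0033, cottage cheese $0.0053.
With no serving limits, use only spinach: 2092 mg / 501 mg = 4.176 servings × $1.10 = $4.59.

$4.59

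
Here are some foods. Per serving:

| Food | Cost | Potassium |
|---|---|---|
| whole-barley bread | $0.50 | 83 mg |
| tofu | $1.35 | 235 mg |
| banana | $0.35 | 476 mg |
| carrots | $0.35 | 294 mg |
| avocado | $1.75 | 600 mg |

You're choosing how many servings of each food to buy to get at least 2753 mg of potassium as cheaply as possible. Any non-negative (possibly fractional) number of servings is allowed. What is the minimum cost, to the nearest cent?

Cost per mg of potassium: banana $0.0007, carrots $0.0012, avocado $0.0029, tofu $0.0057, whole-barley bread $0.0060.
With no serving limits, use only banana: 2753 mg / 476 mg = 5.784 servings × $0.35 = $2.02.

$2.02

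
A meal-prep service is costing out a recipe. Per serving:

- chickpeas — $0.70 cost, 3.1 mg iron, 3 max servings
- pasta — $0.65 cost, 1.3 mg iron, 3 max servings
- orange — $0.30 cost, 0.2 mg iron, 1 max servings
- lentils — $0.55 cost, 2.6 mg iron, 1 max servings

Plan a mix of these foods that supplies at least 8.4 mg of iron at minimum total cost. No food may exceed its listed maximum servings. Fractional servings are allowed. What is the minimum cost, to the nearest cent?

Cost per mg of iron: lentils $0.2115, chickpeas $0.2258, pasta $0.5000, orange $1.5000.
Take 1 serving of lentils: +2.6 mg iron for $0.55 (total $0.55, still need 5.8 mg).
Take 1.871 servings of chickpeas: +5.8 mg iron for $1.31 (total $1.86, still need 0.0 mg).
Filling from the cheapest source first is optimal under one linear minimum: $1.86.

$1.86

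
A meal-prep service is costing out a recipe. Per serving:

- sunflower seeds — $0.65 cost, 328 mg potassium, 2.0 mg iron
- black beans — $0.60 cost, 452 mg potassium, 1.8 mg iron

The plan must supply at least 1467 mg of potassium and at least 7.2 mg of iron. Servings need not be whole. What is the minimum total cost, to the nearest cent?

$2.37

A basic optimal solution has at most two foods positive. Try each food alone and each pair with both targets met exactly.
sunflower seeds only: max(1467/328, 7.2/2.0) = 4.473 servings → $2.91.
black beans only: max(1467/452, 7.2/1.8) = 4 servings → $2.40.
sunflower seeds + black beans with both tight: 1.957 servings and 1.825 servings → $2.37.
So the least-cost plan costs $2.37.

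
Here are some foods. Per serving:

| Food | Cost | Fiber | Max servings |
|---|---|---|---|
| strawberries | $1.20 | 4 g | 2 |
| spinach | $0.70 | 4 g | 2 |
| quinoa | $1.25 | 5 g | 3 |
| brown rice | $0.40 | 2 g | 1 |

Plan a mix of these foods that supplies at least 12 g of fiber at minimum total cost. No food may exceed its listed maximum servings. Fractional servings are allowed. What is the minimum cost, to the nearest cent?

$2.30

Cost per g of fiber: spinach $0.1750, brown rice $0.2000, quinoa $0.2500, strawberries $0.3000.
Take 2 servings of spinach: +8.0 g fiber for $1.40 (total $1.40, still need 4.0 g).
Take 1 serving of brown rice: +2.0 g fiber for $0.40 (total $1.80, still need 2.0 g).
Take 0.4 servings of quinoa: +2.0 g fiber for $0.50 (total $2.30, still need 0.0 g).
Filling from the cheapest source first is optimal under one linear minimum: $2.30.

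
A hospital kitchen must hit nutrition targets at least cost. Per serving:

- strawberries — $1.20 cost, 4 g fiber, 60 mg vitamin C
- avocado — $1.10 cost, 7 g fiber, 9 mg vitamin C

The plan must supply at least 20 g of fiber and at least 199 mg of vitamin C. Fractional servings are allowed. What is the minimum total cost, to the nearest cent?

$4.95

Check every corner: each single food scaled to meet both minima, and each pair solved so both constraints bind.
strawberries only: max(20/4, 199/60) = 5 servings → $6.00.
avocado only: max(20/7, 199/9) = 22.11 servings → $24.32.
strawberries + avocado with both tight: 3.159 servings and 1.052 servings → $4.95.
Cheapest feasible corner: $4.95.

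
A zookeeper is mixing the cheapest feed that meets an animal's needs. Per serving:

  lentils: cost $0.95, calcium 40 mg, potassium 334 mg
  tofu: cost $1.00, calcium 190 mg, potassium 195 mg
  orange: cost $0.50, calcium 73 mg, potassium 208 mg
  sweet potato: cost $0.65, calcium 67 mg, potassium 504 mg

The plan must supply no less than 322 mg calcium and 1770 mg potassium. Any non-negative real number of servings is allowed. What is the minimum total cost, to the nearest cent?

$2.68

An LP optimum is at a vertex; with two nutrient constraints at most two foods are used. Check each candidate.
lentils only: max(322/40, 1770/334) = 8.05 servings → $7.65.
tofu only: max(322/190, 1770/195) = 9.077 servings → $9.08.
orange only: max(322/73, 1770/208) = 8.51 servings → $4.25.
sweet potato only: max(322/67, 1770/504) = 4.806 servings → $3.12.
lentils + tofu with both tight: 4.914 servings and 0.6602 servings → $5.33.
lentils + orange with both tight: 3.875 servings and 2.288 servings → $4.82.
lentils + sweet potato: intersection lies outside the first quadrant.
tofu + orange: intersection lies outside the first quadrant.
tofu + sweet potato with both tight: 0.5284 servings and 3.307 servings → $2.68.
orange + sweet potato with both tight: 1.912 servings and 2.723 servings → $2.73.
Cheapest feasible corner: $2.68.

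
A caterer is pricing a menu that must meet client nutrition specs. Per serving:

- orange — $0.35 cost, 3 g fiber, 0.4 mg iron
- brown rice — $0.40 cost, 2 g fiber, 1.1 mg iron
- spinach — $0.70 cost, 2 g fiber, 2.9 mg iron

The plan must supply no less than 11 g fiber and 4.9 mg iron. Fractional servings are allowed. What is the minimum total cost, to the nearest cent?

Compare the cost at each extreme point of the feasible region.
orange only: max(11/3, 4.9/0.4) = 12.25 servings → $4.29.
brown rice only: max(11/2, 4.9/1.1) = 5.5 servings → $2.20.
spinach only: max(11/2, 4.9/2.9) = 5.5 servings → $3.85.
orange + brown rice with both tight: 0.92 servings and 4.12 servings → $1.97.
orange + spinach with both tight: 2.797 servings and 1.304 servings → $1.89.
brown rice + spinach: the both-tight solution has a negative serving — not a feasible corner.
Cheapest feasible corner: $1.89.

$1.89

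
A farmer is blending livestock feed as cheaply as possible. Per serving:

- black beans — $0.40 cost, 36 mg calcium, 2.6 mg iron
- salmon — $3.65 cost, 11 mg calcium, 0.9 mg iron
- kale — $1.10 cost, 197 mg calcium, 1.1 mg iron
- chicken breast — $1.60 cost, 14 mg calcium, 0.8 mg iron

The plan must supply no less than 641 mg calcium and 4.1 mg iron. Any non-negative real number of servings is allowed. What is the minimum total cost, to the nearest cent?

$3.62

Compare the cost at each extreme point of the feasible region.
black beans only: max(641/36, 4.1/2.6) = 17.81 servings → $7.12.
salmon only: max(641/11, 4.1/0.9) = 58.27 servings → $212.70.
kale only: max(641/197, 4.1/1.1) = 3.727 servings → $4.10.
chicken breast only: max(641/14, 4.1/0.8) = 45.79 servings → $73.26.
black beans + salmon with both targets exact would need a negative amount; discard.
black beans + kale with both tight: 0.2171 servings and 3.214 servings → $3.62.
black beans + chicken breast: the both-tight solution has a negative serving — not a feasible corner.
salmon + kale with both tight: 0.6211 servings and 3.219 servings → $5.81.
salmon + chicken breast: the both-tight solution has a negative serving — not a feasible corner.
kale + chicken breast with both tight: 3.203 servings and 0.7215 servings → $4.68.
Cheapest feasible corner: $3.62.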